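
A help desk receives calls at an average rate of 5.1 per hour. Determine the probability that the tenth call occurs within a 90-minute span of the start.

0.2410

Over the interval, μ = 5.1 × 1.5 = 7.65 (a 90-minute span = 1.5 hours).
The tenth arrival falls in the interval iff at least 10 events occur there: P(S_10 ≤ t) = P(N ≥ 10) = 1 − P(N ≤ 9) ≈ 0.2410.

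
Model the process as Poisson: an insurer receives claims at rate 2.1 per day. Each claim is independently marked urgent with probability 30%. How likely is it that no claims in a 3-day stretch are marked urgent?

Thinning: the claims that are marked urgent themselves form a Poisson process with rate 0.3 × 2.1 = 0.63 per day.
Over the interval, μ = 0.63 × 3 = 1.89 (a 3-day stretch = 3 days).
P(N = 0) = e^(−1.89) · 1.89^0/0! ≈ 0.1511.

0.1511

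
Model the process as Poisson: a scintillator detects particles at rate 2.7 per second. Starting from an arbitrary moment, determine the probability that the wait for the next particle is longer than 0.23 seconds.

0.5374

The wait for the next event is exponential with rate λ = 2.7 per second.
P(T > 0.23) = e^(−λt) = e^(−2.7 × 0.23) = e^(−0.621) ≈ 0.5374.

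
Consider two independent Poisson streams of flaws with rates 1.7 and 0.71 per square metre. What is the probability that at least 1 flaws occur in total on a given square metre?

0.9102

Independent Poisson processes superpose: combined rate λ = 1.7 + 0.71 = 2.41 per square metre.
So μ = 2.41.
P(N ≥ 1) = 1 − P(N ≤ 0) ≈ 0.9102.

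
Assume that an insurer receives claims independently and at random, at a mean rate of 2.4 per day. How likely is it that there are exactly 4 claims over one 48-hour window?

0.1820

Over the interval, μ = 2.4 × 2 = 4.8 (a 48-hour window = 2 days).
P(N = 4) = e^(−μ) μ^4/4! = e^(−4.8) · 4.8^4/24 ≈ 0.1820.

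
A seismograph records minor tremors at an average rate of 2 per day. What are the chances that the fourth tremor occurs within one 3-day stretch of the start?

0.8488

Over the interval, μ = 2 × 3 = 6 (a 3-day stretch = 3 days).
The fourth arrival falls in the interval iff at least 4 events occur there: P(S_4 ≤ t) = P(N ≥ 4) = 1 − P(N ≤ 3) ≈ 0.8488.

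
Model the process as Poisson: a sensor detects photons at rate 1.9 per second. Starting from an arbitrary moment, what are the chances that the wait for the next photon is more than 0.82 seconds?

The wait for the next event is exponential with rate λ = 1.9 per second.
P(T > 0.82) = e^(−λt) = e^(−1.9 × 0.82) = e^(−1.558) ≈ 0.2106.

0.2106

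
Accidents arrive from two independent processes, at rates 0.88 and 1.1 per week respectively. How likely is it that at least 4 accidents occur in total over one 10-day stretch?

Independent Poisson processes superpose: combined rate λ = 0.88 + 1.1 = 1.98 per week.
Over the interval, μ = 1.98 × 10/7 ≈ 2.82857 (a 10-day stretch = 10/7 weeks).
P(N ≥ 4) = 1 − P(N ≤ 3) ≈ 0.3144.

0.3144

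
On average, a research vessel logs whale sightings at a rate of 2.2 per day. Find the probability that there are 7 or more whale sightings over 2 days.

0.1564

Over the interval, μ = 2.2 × 2 = 4.4 (2 days).
P(N ≥ 7) = 1 − P(N ≤ 6) = 1 − Σ_{j=0}^{6} e^(−μ) μ^j/j! ≈ 0.1564.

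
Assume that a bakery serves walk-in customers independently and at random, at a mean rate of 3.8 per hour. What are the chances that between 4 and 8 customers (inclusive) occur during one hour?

0.5105

With mean μ = 3.8 per hour,
P(4 ≤ N ≤ 8) = Σ_{j=4}^{8} e^(−3.8) · 3.8^j/j! ≈ 0.5105.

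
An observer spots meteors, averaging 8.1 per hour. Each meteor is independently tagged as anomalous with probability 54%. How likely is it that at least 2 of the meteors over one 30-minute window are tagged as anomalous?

0.6422

Thinning: the meteors that are tagged as anomalous themselves form a Poisson process with rate 0.54 × 8.1 = 4.374 per hour.
Over the interval, μ = 4.374 × 0.5 = 2.187 (a 30-minute window = 0.5 hours).
P(N ≥ 2) = 1 − P(N ≤ 1) ≈ 0.6422.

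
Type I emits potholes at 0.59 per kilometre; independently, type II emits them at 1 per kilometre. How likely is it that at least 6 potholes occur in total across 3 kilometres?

0.3438

Independent Poisson processes superpose: combined rate λ = 0.59 + 1 = 1.59 per kilometre.
Over the interval, μ = 1.59 × 3 = 4.77 (3 kilometres).
P(N ≥ 6) = 1 − P(N ≤ 5) ≈ 0.3438.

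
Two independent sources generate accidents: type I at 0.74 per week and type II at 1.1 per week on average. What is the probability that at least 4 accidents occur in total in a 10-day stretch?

Independent Poisson processes superpose: combined rate λ = 0.74 + 1.1 = 1.84 per week.
Over the interval, μ = 1.84 × 10/7 ≈ 2.62857 (a 10-day stretch = 10/7 weeks).
P(N ≥ 4) = 1 − P(N ≤ 3) ≈ 0.2702.

0.2702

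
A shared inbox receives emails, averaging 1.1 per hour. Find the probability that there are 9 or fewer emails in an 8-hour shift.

Over the interval, μ = 1.1 × 8 = 8.8 (an 8-hour shift = 8 hours).
P(N ≤ 9) = Σ_{j=0}^{9} e^(−μ) μ^j/j! ≈ 0.6137.

0.6137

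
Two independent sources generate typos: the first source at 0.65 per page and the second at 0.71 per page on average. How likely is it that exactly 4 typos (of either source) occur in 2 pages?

0.1502

Independent Poisson processes superpose: combined rate λ = 0.65 + 0.71 = 1.36 per page.
Over the interval, μ = 1.36 × 2 = 2.72 (2 pages).
P(N = 4) = e^(−2.72) · 2.72^4/4! ≈ 0.1502.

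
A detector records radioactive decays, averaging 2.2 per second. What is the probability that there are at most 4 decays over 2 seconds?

Over the interval, μ = 2.2 × 2 = 4.4 (2 seconds).
P(N ≤ 4) = Σ_{j=0}^{4} e^(−μ) μ^j/j! ≈ 0.5512.

0.5512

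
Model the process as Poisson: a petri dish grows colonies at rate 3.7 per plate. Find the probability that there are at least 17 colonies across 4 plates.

Over the interval, μ = 3.7 × 4 = 14.8 (4 plates).
P(N ≥ 17) = 1 − P(N ≤ 16) = 1 − Σ_{j=0}^{16} e^(−μ) μ^j/j! ≈ 0.3168.

0.3168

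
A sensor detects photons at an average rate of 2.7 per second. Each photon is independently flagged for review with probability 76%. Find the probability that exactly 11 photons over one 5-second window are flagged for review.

Thinning: the photons that are flagged for review themselves form a Poisson process with rate 0.76 × 2.7 = 2.052 per second.
Over the interval, μ = 2.052 × 5 = 10.26 (a 5-second window = 5 seconds).
P(N = 11) = e^(−10.26) · 10.26^11/11! ≈ 0.1163.

0.1163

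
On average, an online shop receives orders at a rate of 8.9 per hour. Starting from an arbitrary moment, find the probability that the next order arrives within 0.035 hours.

0.2677

Inter-arrival times are exponential with rate λ = 8.9 per hour.
P(T ≤ 0.035) = 1 − e^(−λt) = 1 − e^(−8.9 × 0.035) = 1 − e^(−0.3115) ≈ 0.2677.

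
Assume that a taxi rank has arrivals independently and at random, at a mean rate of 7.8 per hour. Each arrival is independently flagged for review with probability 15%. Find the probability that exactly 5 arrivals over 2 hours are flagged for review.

0.0563

Thinning: the arrivals that are flagged for review themselves form a Poisson process with rate 0.15 × 7.8 = 1.17 per hour.
Over the interval, μ = 1.17 × 2 = 2.34 (2 hours).
P(N = 5) = e^(−2.34) · 2.34^5/5! ≈ 0.0563.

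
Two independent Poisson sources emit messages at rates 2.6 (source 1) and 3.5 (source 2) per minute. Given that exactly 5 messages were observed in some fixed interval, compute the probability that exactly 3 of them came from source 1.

0.2549

Given the total, each event is independently from source 1 with probability p = λ_1/(λ_1+λ_2) = 2.6/6.1 ≈ 0.4262.
So K ~ Binomial(5, 2.6/6.1): P(K = 3) = C(5,3) · (2.6/6.1)^3 · (3.5/6.1)^2 ≈ 0.2549.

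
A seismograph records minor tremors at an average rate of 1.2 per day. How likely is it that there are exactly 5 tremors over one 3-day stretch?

0.1377

Over the interval, μ = 1.2 × 3 = 3.6 (a 3-day stretch = 3 days).
P(N = 5) = e^(−μ) μ^5/5! = e^(−3.6) · 3.6^5/120 ≈ 0.1377.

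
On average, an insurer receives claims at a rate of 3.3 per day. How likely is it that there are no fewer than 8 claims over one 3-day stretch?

0.7706

Over the interval, μ = 3.3 × 3 = 9.9 (a 3-day stretch = 3 days).
P(N ≥ 8) = 1 − P(N ≤ 7) = 1 − Σ_{j=0}^{7} e^(−μ) μ^j/j! ≈ 0.7706.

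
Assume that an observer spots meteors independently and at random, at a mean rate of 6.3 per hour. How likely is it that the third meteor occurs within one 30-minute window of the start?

0.6096

Over the interval, μ = 6.3 × 0.5 = 3.15 (a 30-minute window = 0.5 hours).
The third arrival falls in the interval iff at least 3 events occur there: P(S_3 ≤ t) = P(N ≥ 3) = 1 − P(N ≤ 2) ≈ 0.6096.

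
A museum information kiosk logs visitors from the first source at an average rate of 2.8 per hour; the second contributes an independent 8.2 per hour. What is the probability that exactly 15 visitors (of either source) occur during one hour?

0.0534

Independent Poisson processes superpose: combined rate λ = 2.8 + 8.2 = 11 per hour.
So μ = 11.
P(N = 15) = e^(−11) · 11^15/15! ≈ 0.0534.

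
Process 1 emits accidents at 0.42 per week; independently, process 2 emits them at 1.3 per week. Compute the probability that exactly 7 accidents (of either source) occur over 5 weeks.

0.1271

Independent Poisson processes superpose: combined rate λ = 0.42 + 1.3 = 1.72 per week.
Over the interval, μ = 1.72 × 5 = 8.6 (5 weeks).
P(N = 7) = e^(−8.6) · 8.6^7/7! ≈ 0.1271.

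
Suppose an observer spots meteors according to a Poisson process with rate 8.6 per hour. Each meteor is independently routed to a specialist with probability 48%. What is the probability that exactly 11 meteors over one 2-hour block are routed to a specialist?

0.0790

Thinning: the meteors that are routed to a specialist themselves form a Poisson process with rate 0.48 × 8.6 = 4.128 per hour.
Over the interval, μ = 4.128 × 2 = 8.256 (a 2-hour block = 2 hours).
P(N = 11) = e^(−8.256) · 8.256^11/11! ≈ 0.0790.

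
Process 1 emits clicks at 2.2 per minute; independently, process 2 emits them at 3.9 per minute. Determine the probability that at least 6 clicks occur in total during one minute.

0.5702

Independent Poisson processes superpose: combined rate λ = 2.2 + 3.9 = 6.1 per minute.
So μ = 6.1.
P(N ≥ 6) = 1 − P(N ≤ 5) ≈ 0.5702.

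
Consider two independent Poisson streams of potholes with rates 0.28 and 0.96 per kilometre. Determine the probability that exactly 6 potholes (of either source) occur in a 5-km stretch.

Independent Poisson processes superpose: combined rate λ = 0.28 + 0.96 = 1.24 per kilometre.
Over the interval, μ = 1.24 × 5 = 6.2 (a 5-km stretch = 5 kilometres).
P(N = 6) = e^(−6.2) · 6.2^6/6! ≈ 0.1601.

0.1601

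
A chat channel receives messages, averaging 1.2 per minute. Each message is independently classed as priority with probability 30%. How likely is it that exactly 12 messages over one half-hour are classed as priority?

Thinning: the messages that are classed as priority themselves form a Poisson process with rate 0.3 × 1.2 = 0.36 per minute.
Over the interval, μ = 0.36 × 30 = 10.8 (a half-hour = 30 minutes).
P(N = 12) = e^(−10.8) · 10.8^12/12! ≈ 0.1072.

0.1072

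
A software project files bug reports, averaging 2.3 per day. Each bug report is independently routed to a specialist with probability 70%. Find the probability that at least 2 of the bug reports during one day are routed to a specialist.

Thinning: the bug reports that are routed to a specialist themselves form a Poisson process with rate 0.7 × 2.3 = 1.61 per day.
So μ = 1.61.
P(N ≥ 2) = 1 − P(N ≤ 1) ≈ 0.4783.

0.4783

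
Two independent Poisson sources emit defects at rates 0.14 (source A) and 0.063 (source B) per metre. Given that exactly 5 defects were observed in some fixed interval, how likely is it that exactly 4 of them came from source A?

0.3510

Given the total, each event is independently from source A with probability p = λ_A/(λ_A+λ_B) = 0.14/0.203 ≈ 0.6897.
So K ~ Binomial(5, 0.14/0.203): P(K = 4) = C(5,4) · (0.14/0.203)^4 · (0.063/0.203)^1 ≈ 0.3510.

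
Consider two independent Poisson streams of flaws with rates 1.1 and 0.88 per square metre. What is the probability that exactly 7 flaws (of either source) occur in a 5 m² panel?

0.0928

Independent Poisson processes superpose: combined rate λ = 1.1 + 0.88 = 1.98 per square metre.
Over the interval, μ = 1.98 × 5 = 9.9 (a 5 m² panel = 5 square metres).
P(N = 7) = e^(−9.9) · 9.9^7/7! ≈ 0.0928.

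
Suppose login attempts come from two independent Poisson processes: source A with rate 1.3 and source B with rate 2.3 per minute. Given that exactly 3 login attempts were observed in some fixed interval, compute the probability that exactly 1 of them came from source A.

0.4422

Given the total, each event is independently from source A with probability p = λ_A/(λ_A+λ_B) = 1.3/3.6 ≈ 0.3611.
So K ~ Binomial(3, 1.3/3.6): P(K = 1) = C(3,1) · (1.3/3.6)^1 · (2.3/3.6)^2 ≈ 0.4422.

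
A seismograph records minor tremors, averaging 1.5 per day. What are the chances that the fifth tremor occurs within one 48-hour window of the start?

Over the interval, μ = 1.5 × 2 = 3 (a 48-hour window = 2 days).
The fifth arrival falls in the interval iff at least 5 events occur there: P(S_5 ≤ t) = P(N ≥ 5) = 1 − P(N ≤ 4) ≈ 0.1847.

0.1847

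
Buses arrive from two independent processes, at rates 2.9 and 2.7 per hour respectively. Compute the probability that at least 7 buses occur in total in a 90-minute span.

Independent Poisson processes superpose: combined rate λ = 2.9 + 2.7 = 5.6 per hour.
Over the interval, μ = 5.6 × 1.5 = 8.4 (a 90-minute span = 1.5 hours).
P(N ≥ 7) = 1 − P(N ≤ 6) ≈ 0.7330.

0.7330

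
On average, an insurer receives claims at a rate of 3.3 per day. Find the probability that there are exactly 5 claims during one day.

0.1203

With mean μ = 3.3 per day,
P(N = 5) = e^(−μ) μ^5/5! = e^(−3.3) · 3.3^5/120 ≈ 0.1203.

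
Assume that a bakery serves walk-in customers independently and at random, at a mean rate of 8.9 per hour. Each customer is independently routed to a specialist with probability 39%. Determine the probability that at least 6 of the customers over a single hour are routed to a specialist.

0.1386

Thinning: the customers that are routed to a specialist themselves form a Poisson process with rate 0.39 × 8.9 = 3.471 per hour.
So μ = 3.471.
P(N ≥ 6) = 1 − P(N ≤ 5) ≈ 0.1386.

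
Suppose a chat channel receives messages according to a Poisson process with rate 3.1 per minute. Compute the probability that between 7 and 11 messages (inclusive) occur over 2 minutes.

0.4008

Over the interval, μ = 3.1 × 2 = 6.2 (2 minutes).
P(7 ≤ N ≤ 11) = Σ_{j=7}^{11} e^(−6.2) · 6.2^j/j! ≈ 0.4008.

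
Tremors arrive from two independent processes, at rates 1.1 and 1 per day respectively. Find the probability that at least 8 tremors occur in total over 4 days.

Independent Poisson processes superpose: combined rate λ = 1.1 + 1 = 2.1 per day.
Over the interval, μ = 2.1 × 4 = 8.4 (4 days).
P(N ≥ 8) = 1 − P(N ≤ 7) ≈ 0.6013.

0.6013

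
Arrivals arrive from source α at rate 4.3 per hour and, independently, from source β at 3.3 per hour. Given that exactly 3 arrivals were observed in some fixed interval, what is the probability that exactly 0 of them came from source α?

0.0819

Given the total, each event is independently from source α with probability p = λ_α/(λ_α+λ_β) = 4.3/7.6 ≈ 0.5658.
So K ~ Binomial(3, 4.3/7.6): P(K = 0) = C(3,0) · (4.3/7.6)^0 · (3.3/7.6)^3 ≈ 0.0819.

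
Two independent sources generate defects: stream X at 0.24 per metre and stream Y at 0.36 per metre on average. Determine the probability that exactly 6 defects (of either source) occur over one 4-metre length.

0.0241

Independent Poisson processes superpose: combined rate λ = 0.24 + 0.36 = 0.6 per metre.
Over the interval, μ = 0.6 × 4 = 2.4 (a 4-metre length = 4 metres).
P(N = 6) = e^(−2.4) · 2.4^6/6! ≈ 0.0241.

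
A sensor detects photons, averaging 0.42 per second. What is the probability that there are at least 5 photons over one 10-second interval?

Over the interval, μ = 0.42 × 10 = 4.2 (a 10-second interval = 10 seconds).
P(N ≥ 5) = 1 − P(N ≤ 4) = 1 − Σ_{j=0}^{4} e^(−μ) μ^j/j! ≈ 0.4102.

0.4102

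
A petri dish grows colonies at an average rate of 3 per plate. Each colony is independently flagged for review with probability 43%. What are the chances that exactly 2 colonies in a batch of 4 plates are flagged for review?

Thinning: the colonies that are flagged for review themselves form a Poisson process with rate 0.43 × 3 = 1.29 per plate.
Over the interval, μ = 1.29 × 4 = 5.16 (a batch of 4 plates = 4 plates).
P(N = 2) = e^(−5.16) · 5.16^2/2! ≈ 0.0764.

0.0764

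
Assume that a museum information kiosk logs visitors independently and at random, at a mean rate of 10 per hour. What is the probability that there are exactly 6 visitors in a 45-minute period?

Over the interval, μ = 10 × 0.75 = 7.5 (a 45-minute period = 0.75 hours).
P(N = 6) = e^(−μ) μ^6/6! = e^(−7.5) · 7.5^6/720 ≈ 0.1367.

0.1367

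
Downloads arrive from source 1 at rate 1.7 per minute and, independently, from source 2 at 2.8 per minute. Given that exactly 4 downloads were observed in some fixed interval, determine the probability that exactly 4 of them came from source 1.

0.0204

Given the total, each event is independently from source 1 with probability p = λ_1/(λ_1+λ_2) = 1.7/4.5 ≈ 0.3778.
So K ~ Binomial(4, 1.7/4.5): P(K = 4) = C(4,4) · (1.7/4.5)^4 · (2.8/4.5)^0 ≈ 0.0204.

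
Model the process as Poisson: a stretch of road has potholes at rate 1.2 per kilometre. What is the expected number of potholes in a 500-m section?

0.6

E[N] = λt = 1.2 × 0.5 = 0.6 (a 500-m section = 0.5 kilometres).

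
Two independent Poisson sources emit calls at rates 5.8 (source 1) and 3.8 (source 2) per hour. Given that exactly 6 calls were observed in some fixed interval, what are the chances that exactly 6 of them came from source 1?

Given the total, each event is independently from source 1 with probability p = λ_1/(λ_1+λ_2) = 5.8/9.6 ≈ 0.6042.
So K ~ Binomial(6, 5.8/9.6): P(K = 6) = C(6,6) · (5.8/9.6)^6 · (3.8/9.6)^0 ≈ 0.0486.

0.0486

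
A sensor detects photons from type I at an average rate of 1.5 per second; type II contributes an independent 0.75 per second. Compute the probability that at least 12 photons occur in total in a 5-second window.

0.4505

Independent Poisson processes superpose: combined rate λ = 1.5 + 0.75 = 2.25 per second.
Over the interval, μ = 2.25 × 5 = 11.25 (a 5-second window = 5 seconds).
P(N ≥ 12) = 1 − P(N ≤ 11) ≈ 0.4505.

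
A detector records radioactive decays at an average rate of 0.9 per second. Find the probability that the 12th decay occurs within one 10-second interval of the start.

Over the interval, μ = 0.9 × 10 = 9 (a 10-second interval = 10 seconds).
The 12th arrival falls in the interval iff at least 12 events occur there: P(S_12 ≤ t) = P(N ≥ 12) = 1 − P(N ≤ 11) ≈ 0.1970.

0.1970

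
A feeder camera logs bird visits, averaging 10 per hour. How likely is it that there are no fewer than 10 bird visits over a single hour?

With mean μ = 10 per hour,
P(N ≥ 10) = 1 − P(N ≤ 9) = 1 − Σ_{j=0}^{9} e^(−μ) μ^j/j! ≈ 0.5421.

0.5421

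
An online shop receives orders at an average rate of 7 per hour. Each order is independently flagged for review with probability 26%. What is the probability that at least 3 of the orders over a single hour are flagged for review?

Thinning: the orders that are flagged for review themselves form a Poisson process with rate 0.26 × 7 = 1.82 per hour.
So μ = 1.82.
P(N ≥ 3) = 1 − P(N ≤ 2) ≈ 0.2747.

0.2747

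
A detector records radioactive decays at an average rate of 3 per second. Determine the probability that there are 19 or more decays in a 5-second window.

0.1805

Over the interval, μ = 3 × 5 = 15 (a 5-second window = 5 seconds).
P(N ≥ 19) = 1 − P(N ≤ 18) = 1 − Σ_{j=0}^{18} e^(−μ) μ^j/j! ≈ 0.1805.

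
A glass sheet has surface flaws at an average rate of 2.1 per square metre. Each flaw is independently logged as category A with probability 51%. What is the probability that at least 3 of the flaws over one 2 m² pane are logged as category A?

Thinning: the flaws that are logged as category A themselves form a Poisson process with rate 0.51 × 2.1 = 1.071 per square metre.
Over the interval, μ = 1.071 × 2 = 2.142 (a 2 m² pane = 2 square metres).
P(N ≥ 3) = 1 − P(N ≤ 2) ≈ 0.3617.

0.3617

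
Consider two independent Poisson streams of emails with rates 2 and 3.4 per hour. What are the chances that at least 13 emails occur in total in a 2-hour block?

0.2896

Independent Poisson processes superpose: combined rate λ = 2 + 3.4 = 5.4 per hour.
Over the interval, μ = 5.4 × 2 = 10.8 (a 2-hour block = 2 hours).
P(N ≥ 13) = 1 − P(N ≤ 12) ≈ 0.2896.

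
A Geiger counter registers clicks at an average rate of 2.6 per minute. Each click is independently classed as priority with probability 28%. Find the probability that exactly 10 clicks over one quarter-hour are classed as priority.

Thinning: the clicks that are classed as priority themselves form a Poisson process with rate 0.28 × 2.6 = 0.728 per minute.
Over the interval, μ = 0.728 × 15 = 10.92 (a quarter-hour = 15 minutes).
P(N = 10) = e^(−10.92) · 10.92^10/10! ≈ 0.1202.

0.1202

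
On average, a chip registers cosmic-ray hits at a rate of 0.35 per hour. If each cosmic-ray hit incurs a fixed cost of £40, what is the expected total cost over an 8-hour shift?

£112

E[N] = 0.35 × 8 = 2.8 (an 8-hour shift = 8 hours); E[cost] = 2.8 × £40 = £112.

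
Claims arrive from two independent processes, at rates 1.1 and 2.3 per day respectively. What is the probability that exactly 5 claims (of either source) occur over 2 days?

0.1349

Independent Poisson processes superpose: combined rate λ = 1.1 + 2.3 = 3.4 per day.
Over the interval, μ = 3.4 × 2 = 6.8 (2 days).
P(N = 5) = e^(−6.8) · 6.8^5/5! ≈ 0.1349.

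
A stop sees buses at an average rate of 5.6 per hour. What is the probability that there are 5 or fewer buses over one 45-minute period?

Over the interval, μ = 5.6 × 0.75 = 4.2 (a 45-minute period = 0.75 hours).
P(N ≤ 5) = Σ_{j=0}^{5} e^(−μ) μ^j/j! ≈ 0.7531.

0.7531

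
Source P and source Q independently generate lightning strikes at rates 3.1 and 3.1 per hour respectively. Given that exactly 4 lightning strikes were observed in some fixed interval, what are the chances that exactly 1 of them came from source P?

Given the total, each event is independently from source P with probability p = λ_P/(λ_P+λ_Q) = 3.1/6.2 = 0.5000.
So K ~ Binomial(4, 3.1/6.2): P(K = 1) = C(4,1) · (3.1/6.2)^1 · (3.1/6.2)^3 ≈ 0.2500.

0.2500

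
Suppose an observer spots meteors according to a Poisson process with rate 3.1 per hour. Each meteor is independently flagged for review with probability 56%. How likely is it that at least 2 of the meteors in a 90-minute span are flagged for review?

Thinning: the meteors that are flagged for review themselves form a Poisson process with rate 0.56 × 3.1 = 1.736 per hour.
Over the interval, μ = 1.736 × 1.5 = 2.604 (a 90-minute span = 1.5 hours).
P(N ≥ 2) = 1 − P(N ≤ 1) ≈ 0.7334.

0.7334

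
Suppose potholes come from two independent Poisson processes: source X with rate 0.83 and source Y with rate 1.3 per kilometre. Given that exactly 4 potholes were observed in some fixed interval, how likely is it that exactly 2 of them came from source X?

0.3394

Given the total, each event is independently from source X with probability p = λ_X/(λ_X+λ_Y) = 0.83/2.13 ≈ 0.3897.
So K ~ Binomial(4, 0.83/2.13): P(K = 2) = C(4,2) · (0.83/2.13)^2 · (1.3/2.13)^2 ≈ 0.3394.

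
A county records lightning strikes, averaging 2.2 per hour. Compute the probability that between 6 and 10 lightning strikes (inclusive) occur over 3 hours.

Over the interval, μ = 2.2 × 3 = 6.6 (3 hours).
P(6 ≤ N ≤ 10) = Σ_{j=6}^{10} e^(−6.6) · 6.6^j/j! ≈ 0.5728.

0.5728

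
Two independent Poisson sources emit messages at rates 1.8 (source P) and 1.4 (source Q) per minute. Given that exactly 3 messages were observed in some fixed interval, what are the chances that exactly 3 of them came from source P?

Given the total, each event is independently from source P with probability p = λ_P/(λ_P+λ_Q) = 1.8/3.2 = 0.5625.
So K ~ Binomial(3, 1.8/3.2): P(K = 3) = C(3,3) · (1.8/3.2)^3 · (1.4/3.2)^0 ≈ 0.1780.

0.1780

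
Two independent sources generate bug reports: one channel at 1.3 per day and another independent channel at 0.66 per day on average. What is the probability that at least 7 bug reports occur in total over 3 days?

Independent Poisson processes superpose: combined rate λ = 1.3 + 0.66 = 1.96 per day.
Over the interval, μ = 1.96 × 3 = 5.88 (3 days).
P(N ≥ 7) = 1 − P(N ≤ 6) ≈ 0.3744.

0.3744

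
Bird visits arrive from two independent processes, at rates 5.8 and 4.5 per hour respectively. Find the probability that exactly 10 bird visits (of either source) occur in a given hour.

0.1246

Independent Poisson processes superpose: combined rate λ = 5.8 + 4.5 = 10.3 per hour.
So μ = 10.3.
P(N = 10) = e^(−10.3) · 10.3^10/10! ≈ 0.1246.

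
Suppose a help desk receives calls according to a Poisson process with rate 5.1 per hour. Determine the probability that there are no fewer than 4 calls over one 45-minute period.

Over the interval, μ = 5.1 × 0.75 = 3.825 (a 45-minute period = 0.75 hours).
P(N ≥ 4) = 1 − P(N ≤ 3) = 1 − Σ_{j=0}^{3} e^(−μ) μ^j/j! ≈ 0.5316.

0.5316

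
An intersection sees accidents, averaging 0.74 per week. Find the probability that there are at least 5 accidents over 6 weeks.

0.4565

Over the interval, μ = 0.74 × 6 = 4.44 (6 weeks).
P(N ≥ 5) = 1 − P(N ≤ 4) = 1 − Σ_{j=0}^{4} e^(−μ) μ^j/j! ≈ 0.4565.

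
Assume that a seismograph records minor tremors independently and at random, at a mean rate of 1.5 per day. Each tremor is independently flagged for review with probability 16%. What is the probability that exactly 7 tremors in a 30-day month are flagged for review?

0.1486

Thinning: the tremors that are flagged for review themselves form a Poisson process with rate 0.16 × 1.5 = 0.24 per day.
Over the interval, μ = 0.24 × 30 = 7.2 (a 30-day month = 30 days).
P(N = 7) = e^(−7.2) · 7.2^7/7! ≈ 0.1486.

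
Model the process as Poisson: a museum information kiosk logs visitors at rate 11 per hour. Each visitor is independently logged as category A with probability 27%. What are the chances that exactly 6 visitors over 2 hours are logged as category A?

0.1606

Thinning: the visitors that are logged as category A themselves form a Poisson process with rate 0.27 × 11 = 2.97 per hour.
Over the interval, μ = 2.97 × 2 = 5.94 (2 hours).
P(N = 6) = e^(−5.94) · 5.94^6/6! ≈ 0.1606.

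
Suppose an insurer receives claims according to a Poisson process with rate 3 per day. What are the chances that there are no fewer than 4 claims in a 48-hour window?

0.8488

Over the interval, μ = 3 × 2 = 6 (a 48-hour window = 2 days).
P(N ≥ 4) = 1 − P(N ≤ 3) = 1 − Σ_{j=0}^{3} e^(−μ) μ^j/j! ≈ 0.8488.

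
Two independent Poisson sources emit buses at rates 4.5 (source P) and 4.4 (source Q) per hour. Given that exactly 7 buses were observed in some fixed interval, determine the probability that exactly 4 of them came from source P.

Given the total, each event is independently from source P with probability p = λ_P/(λ_P+λ_Q) = 4.5/8.9 ≈ 0.5056.
So K ~ Binomial(7, 4.5/8.9): P(K = 4) = C(7,4) · (4.5/8.9)^4 · (4.4/8.9)^3 ≈ 0.2764.

0.2764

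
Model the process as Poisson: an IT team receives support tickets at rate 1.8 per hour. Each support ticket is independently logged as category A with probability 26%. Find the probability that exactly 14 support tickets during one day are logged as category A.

0.0773

Thinning: the support tickets that are logged as category A themselves form a Poisson process with rate 0.26 × 1.8 = 0.468 per hour.
Over the interval, μ = 0.468 × 24 = 11.232 (a day = 24 hours).
P(N = 14) = e^(−11.232) · 11.232^14/14! ≈ 0.0773.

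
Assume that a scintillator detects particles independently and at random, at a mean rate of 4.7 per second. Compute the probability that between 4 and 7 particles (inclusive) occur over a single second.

With mean μ = 4.7 per second,
P(4 ≤ N ≤ 7) = Σ_{j=4}^{7} e^(−4.7) · 4.7^j/j! ≈ 0.5863.

0.5863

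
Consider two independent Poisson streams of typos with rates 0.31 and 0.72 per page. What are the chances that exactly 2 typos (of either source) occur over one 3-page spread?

0.2172

Independent Poisson processes superpose: combined rate λ = 0.31 + 0.72 = 1.03 per page.
Over the interval, μ = 1.03 × 3 = 3.09 (a 3-page spread = 3 pages).
P(N = 2) = e^(−3.09) · 3.09^2/2! ≈ 0.2172.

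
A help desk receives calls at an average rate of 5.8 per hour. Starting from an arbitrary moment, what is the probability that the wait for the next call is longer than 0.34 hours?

0.1392

The wait for the next event is exponential with rate λ = 5.8 per hour.
P(T > 0.34) = e^(−λt) = e^(−5.8 × 0.34) = e^(−1.972) ≈ 0.1392.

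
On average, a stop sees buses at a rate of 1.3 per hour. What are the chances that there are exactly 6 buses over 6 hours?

0.1282

Over the interval, μ = 1.3 × 6 = 7.8 (6 hours).
P(N = 6) = e^(−μ) μ^6/6! = e^(−7.8) · 7.8^6/720 ≈ 0.1282.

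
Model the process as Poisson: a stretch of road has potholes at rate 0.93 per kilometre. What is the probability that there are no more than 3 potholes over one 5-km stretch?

Over the interval, μ = 0.93 × 5 = 4.65 (a 5-km stretch = 5 kilometres).
P(N ≤ 3) = Σ_{j=0}^{3} e^(−μ) μ^j/j! ≈ 0.3176.

0.3176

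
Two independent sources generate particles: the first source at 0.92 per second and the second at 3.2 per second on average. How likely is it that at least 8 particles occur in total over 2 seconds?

Independent Poisson processes superpose: combined rate λ = 0.92 + 3.2 = 4.12 per second.
Over the interval, μ = 4.12 × 2 = 8.24 (2 seconds).
P(N ≥ 8) = 1 − P(N ≤ 7) ≈ 0.5800.

0.5800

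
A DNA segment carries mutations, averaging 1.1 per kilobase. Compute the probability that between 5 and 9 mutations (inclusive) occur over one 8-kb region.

0.5516

Over the interval, μ = 1.1 × 8 = 8.8 (an 8-kb region = 8 kilobases).
P(5 ≤ N ≤ 9) = Σ_{j=5}^{9} e^(−8.8) · 8.8^j/j! ≈ 0.5516.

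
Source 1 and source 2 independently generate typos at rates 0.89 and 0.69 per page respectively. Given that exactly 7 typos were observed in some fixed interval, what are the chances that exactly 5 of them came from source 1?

Given the total, each event is independently from source 1 with probability p = λ_1/(λ_1+λ_2) = 0.89/1.58 ≈ 0.5633.
So K ~ Binomial(7, 0.89/1.58): P(K = 5) = C(7,5) · (0.89/1.58)^5 · (0.69/1.58)^2 ≈ 0.2271.

0.2271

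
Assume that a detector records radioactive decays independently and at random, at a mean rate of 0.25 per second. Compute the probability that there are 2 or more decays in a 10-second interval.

Over the interval, μ = 0.25 × 10 = 2.5 (a 10-second interval = 10 seconds).
P(N ≥ 2) = 1 − P(N ≤ 1) = 1 − Σ_{j=0}^{1} e^(−μ) μ^j/j! ≈ 0.7127.

0.7127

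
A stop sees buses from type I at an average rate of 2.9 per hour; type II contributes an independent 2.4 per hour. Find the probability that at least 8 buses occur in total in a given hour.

0.1665

Independent Poisson processes superpose: combined rate λ = 2.9 + 2.4 = 5.3 per hour.
So μ = 5.3.
P(N ≥ 8) = 1 − P(N ≤ 7) ≈ 0.1665.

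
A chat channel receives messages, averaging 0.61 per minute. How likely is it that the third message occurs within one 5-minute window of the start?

Over the interval, μ = 0.61 × 5 = 3.05 (a 5-minute window = 5 minutes).
The third arrival falls in the interval iff at least 3 events occur there: P(S_3 ≤ t) = P(N ≥ 3) = 1 − P(N ≤ 2) ≈ 0.5879.

0.5879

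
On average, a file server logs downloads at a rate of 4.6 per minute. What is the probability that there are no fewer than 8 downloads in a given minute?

With mean μ = 4.6 per minute,
P(N ≥ 8) = 1 − P(N ≤ 7) = 1 − Σ_{j=0}^{7} e^(−μ) μ^j/j! ≈ 0.0951.

0.0951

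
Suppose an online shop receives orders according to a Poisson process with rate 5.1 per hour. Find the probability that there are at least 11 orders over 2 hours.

Over the interval, μ = 5.1 × 2 = 10.2 (2 hours).
P(N ≥ 11) = 1 − P(N ≤ 10) = 1 − Σ_{j=0}^{10} e^(−μ) μ^j/j! ≈ 0.4420.

0.4420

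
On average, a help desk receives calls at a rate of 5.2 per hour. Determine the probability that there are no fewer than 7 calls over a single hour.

0.2676

With mean μ = 5.2 per hour,
P(N ≥ 7) = 1 − P(N ≤ 6) = 1 − Σ_{j=0}^{6} e^(−μ) μ^j/j! ≈ 0.2676.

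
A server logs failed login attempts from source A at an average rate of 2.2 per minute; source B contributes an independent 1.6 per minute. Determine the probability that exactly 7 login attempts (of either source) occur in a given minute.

Independent Poisson processes superpose: combined rate λ = 2.2 + 1.6 = 3.8 per minute.
So μ = 3.8.
P(N = 7) = e^(−3.8) · 3.8^7/7! ≈ 0.0508.

0.0508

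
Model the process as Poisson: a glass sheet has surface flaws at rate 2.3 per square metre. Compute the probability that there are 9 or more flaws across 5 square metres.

0.8094

Over the interval, μ = 2.3 × 5 = 11.5 (5 square metres).
P(N ≥ 9) = 1 − P(N ≤ 8) = 1 − Σ_{j=0}^{8} e^(−μ) μ^j/j! ≈ 0.8094.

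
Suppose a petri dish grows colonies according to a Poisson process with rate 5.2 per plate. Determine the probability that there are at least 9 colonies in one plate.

With mean μ = 5.2 per plate,
P(N ≥ 9) = 1 − P(N ≤ 8) = 1 − Σ_{j=0}^{8} e^(−μ) μ^j/j! ≈ 0.0819.

0.0819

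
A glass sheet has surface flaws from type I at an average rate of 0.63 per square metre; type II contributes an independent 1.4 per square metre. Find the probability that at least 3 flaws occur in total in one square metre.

0.3314

Independent Poisson processes superpose: combined rate λ = 0.63 + 1.4 = 2.03 per square metre.
So μ = 2.03.
P(N ≥ 3) = 1 − P(N ≤ 2) ≈ 0.3314.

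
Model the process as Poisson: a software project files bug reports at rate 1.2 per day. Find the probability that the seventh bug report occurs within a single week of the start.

Over the interval, μ = 1.2 × 7 = 8.4 (a week = 7 days).
The seventh arrival falls in the interval iff at least 7 events occur there: P(S_7 ≤ t) = P(N ≥ 7) = 1 − P(N ≤ 6) ≈ 0.7330.

0.7330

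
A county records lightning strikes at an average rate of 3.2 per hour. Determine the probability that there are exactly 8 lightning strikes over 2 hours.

Over the interval, μ = 3.2 × 2 = 6.4 (2 hours).
P(N = 8) = e^(−μ) μ^8/8! = e^(−6.4) · 6.4^8/40320 ≈ 0.1160.

0.1160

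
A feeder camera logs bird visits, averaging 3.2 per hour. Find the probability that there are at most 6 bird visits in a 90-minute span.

0.7908

Over the interval, μ = 3.2 × 1.5 = 4.8 (a 90-minute span = 1.5 hours).
P(N ≤ 6) = Σ_{j=0}^{6} e^(−μ) μ^j/j! ≈ 0.7908.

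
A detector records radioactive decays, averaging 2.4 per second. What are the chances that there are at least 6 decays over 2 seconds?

0.3490

Over the interval, μ = 2.4 × 2 = 4.8 (2 seconds).
P(N ≥ 6) = 1 − P(N ≤ 5) = 1 − Σ_{j=0}^{5} e^(−μ) μ^j/j! ≈ 0.3490.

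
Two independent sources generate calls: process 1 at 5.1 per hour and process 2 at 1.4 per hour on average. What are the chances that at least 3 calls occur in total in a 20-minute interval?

0.3683

Independent Poisson processes superpose: combined rate λ = 5.1 + 1.4 = 6.5 per hour.
Over the interval, μ = 6.5 × 1/3 ≈ 2.16667 (a 20-minute interval = 1/3 hours).
P(N ≥ 3) = 1 − P(N ≤ 2) ≈ 0.3683.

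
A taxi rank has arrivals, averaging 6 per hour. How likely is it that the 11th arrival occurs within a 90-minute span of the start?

Over the interval, μ = 6 × 1.5 = 9 (a 90-minute span = 1.5 hours).
The 11th arrival falls in the interval iff at least 11 events occur there: P(S_11 ≤ t) = P(N ≥ 11) = 1 − P(N ≤ 10) ≈ 0.2940.

0.2940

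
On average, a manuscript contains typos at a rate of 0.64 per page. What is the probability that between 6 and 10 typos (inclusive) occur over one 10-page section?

0.5548

Over the interval, μ = 0.64 × 10 = 6.4 (a 10-page section = 10 pages).
P(6 ≤ N ≤ 10) = Σ_{j=6}^{10} e^(−6.4) · 6.4^j/j! ≈ 0.5548.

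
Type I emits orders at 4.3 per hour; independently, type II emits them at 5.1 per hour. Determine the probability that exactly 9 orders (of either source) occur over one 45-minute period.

0.1028

Independent Poisson processes superpose: combined rate λ = 4.3 + 5.1 = 9.4 per hour.
Over the interval, μ = 9.4 × 0.75 = 7.05 (a 45-minute period = 0.75 hours).
P(N = 9) = e^(−7.05) · 7.05^9/9! ≈ 0.1028.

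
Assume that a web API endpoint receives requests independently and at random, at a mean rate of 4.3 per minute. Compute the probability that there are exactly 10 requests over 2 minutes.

Over the interval, μ = 4.3 × 2 = 8.6 (2 minutes).
P(N = 10) = e^(−μ) μ^10/10! = e^(−8.6) · 8.6^10/3628800 ≈ 0.1123.

0.1123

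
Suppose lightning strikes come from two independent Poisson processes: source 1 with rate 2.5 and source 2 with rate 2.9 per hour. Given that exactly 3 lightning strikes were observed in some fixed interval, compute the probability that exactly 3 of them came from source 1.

Given the total, each event is independently from source 1 with probability p = λ_1/(λ_1+λ_2) = 2.5/5.4 ≈ 0.4630.
So K ~ Binomial(3, 2.5/5.4): P(K = 3) = C(3,3) · (2.5/5.4)^3 · (2.9/5.4)^0 ≈ 0.0992.

0.0992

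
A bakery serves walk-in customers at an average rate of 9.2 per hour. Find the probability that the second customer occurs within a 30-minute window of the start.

Over the interval, μ = 9.2 × 0.5 = 4.6 (a 30-minute window = 0.5 hours).
The second arrival falls in the interval iff at least 2 events occur there: P(S_2 ≤ t) = P(N ≥ 2) = 1 − P(N ≤ 1) ≈ 0.9437.

0.9437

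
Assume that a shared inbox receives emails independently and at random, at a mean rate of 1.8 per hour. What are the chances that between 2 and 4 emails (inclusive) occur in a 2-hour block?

Over the interval, μ = 1.8 × 2 = 3.6 (a 2-hour block = 2 hours).
P(2 ≤ N ≤ 4) = Σ_{j=2}^{4} e^(−3.6) · 3.6^j/j! ≈ 0.5807.

0.5807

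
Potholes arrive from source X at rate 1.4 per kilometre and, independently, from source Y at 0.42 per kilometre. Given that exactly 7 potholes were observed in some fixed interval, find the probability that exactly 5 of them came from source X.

0.3012

Given the total, each event is independently from source X with probability p = λ_X/(λ_X+λ_Y) = 1.4/1.82 ≈ 0.7692.
So K ~ Binomial(7, 1.4/1.82): P(K = 5) = C(7,5) · (1.4/1.82)^5 · (0.42/1.82)^2 ≈ 0.3012.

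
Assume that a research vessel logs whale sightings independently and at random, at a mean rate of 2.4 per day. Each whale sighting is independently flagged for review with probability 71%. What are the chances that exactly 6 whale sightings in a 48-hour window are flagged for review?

0.0720

Thinning: the whale sightings that are flagged for review themselves form a Poisson process with rate 0.71 × 2.4 = 1.704 per day.
Over the interval, μ = 1.704 × 2 = 3.408 (a 48-hour window = 2 days).
P(N = 6) = e^(−3.408) · 3.408^6/6! ≈ 0.0720.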